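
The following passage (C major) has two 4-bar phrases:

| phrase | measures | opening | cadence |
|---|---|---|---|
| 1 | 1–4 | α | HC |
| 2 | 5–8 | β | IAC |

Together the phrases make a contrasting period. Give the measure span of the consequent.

measures 5–8

The phrase ending with the weaker cadence (half cadence) is the antecedent; the one ending more conclusively (imperfect authentic cadence) is the consequent. The consequent is measures 5–8.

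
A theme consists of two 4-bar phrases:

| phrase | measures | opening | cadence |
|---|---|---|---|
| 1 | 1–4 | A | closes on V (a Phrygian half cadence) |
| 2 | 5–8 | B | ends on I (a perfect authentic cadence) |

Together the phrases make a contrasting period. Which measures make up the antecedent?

The phrase ending with the weaker cadence (Phrygian half cadence) is the antecedent; the one ending more conclusively (perfect authentic cadence) is the consequent. The antecedent is measures 1–4.

measures 1–4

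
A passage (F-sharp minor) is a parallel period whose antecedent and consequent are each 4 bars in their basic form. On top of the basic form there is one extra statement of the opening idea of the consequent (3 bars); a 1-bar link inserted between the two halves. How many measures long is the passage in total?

12 measures

Basic parallel period: 4 + 4 = 8 bars.
8 (basic form) + 3 (extra statement) + 1 (link) = 12.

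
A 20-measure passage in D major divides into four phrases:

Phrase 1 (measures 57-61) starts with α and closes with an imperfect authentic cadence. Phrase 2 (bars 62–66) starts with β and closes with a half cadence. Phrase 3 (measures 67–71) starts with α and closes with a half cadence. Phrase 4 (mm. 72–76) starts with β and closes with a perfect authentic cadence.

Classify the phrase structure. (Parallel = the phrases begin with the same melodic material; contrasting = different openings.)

Four phrases in two halves: the first half (measures 57–66) ends with a half cadence, the second (measures 67-76) with a perfect authentic cadence — a large antecedent–consequent pair, i.e. a double period.
Phrase 3 begins with the same material as phrase 1, making it parallel.

parallel double period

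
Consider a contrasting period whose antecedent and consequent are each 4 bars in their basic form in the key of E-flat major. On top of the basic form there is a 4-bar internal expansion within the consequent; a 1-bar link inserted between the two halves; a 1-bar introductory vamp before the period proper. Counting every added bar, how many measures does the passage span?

Basic contrasting period: 4 + 4 = 8 bars.
8 (basic form) + 4 (internal expansion) + 1 (link) + 1 (introduction) = 14.

14 measures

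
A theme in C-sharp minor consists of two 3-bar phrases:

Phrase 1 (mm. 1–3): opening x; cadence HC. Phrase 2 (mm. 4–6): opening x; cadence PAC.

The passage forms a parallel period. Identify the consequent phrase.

The phrase ending with the weaker cadence (half cadence) is the antecedent; the one ending more conclusively (perfect authentic cadence) is the consequent. The consequent is phrase 2.

phrase 2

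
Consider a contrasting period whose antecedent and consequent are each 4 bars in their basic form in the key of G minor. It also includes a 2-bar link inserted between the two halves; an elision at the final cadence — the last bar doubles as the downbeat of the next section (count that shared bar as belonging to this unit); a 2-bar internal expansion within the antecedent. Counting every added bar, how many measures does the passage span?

Basic contrasting period: 4 + 4 = 8 bars.
8 (basic form) + 2 (link) + 2 (internal expansion) = 12.
The elision shares a bar with the next section but does not change this unit's count.

12 measures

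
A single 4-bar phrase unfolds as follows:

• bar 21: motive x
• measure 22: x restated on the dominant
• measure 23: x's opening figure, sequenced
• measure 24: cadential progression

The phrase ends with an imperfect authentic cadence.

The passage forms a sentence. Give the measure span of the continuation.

After the presentation (mm. 21-22), the continuation covers the fragmentation through the cadence: mm. 23–24.

measures 23–24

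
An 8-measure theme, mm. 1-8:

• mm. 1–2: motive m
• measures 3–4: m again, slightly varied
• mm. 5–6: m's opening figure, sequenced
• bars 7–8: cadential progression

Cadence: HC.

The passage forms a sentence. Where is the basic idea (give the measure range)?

measures 1–2

The presentation of a sentence is the basic idea (mm. 1–2) plus its repetition (mm. 3–4); the basic idea is therefore mm. 1–2.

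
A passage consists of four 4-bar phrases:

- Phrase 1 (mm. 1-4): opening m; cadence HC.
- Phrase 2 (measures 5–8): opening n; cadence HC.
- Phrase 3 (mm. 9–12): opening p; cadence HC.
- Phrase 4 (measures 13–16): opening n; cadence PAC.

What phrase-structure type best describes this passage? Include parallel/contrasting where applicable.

Four phrases in two halves: the first half (bars 1–8) ends with a half cadence, the second (bars 9-16) with a perfect authentic cadence — a large antecedent–consequent pair, i.e. a double period.
Phrase 3 begins with different material from phrase 1, making it contrasting.

contrasting double period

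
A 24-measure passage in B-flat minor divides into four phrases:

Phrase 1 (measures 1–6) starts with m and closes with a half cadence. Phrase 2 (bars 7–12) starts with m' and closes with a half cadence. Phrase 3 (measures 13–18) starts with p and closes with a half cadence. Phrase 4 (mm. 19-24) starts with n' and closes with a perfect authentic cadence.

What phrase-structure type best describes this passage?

contrasting double period

Four phrases in two halves: the first half (mm. 1–12) ends with a half cadence, the second (mm. 13-24) with a perfect authentic cadence — a large antecedent–consequent pair, i.e. a double period.
Phrase 3 begins with different material from phrase 1, making it contrasting.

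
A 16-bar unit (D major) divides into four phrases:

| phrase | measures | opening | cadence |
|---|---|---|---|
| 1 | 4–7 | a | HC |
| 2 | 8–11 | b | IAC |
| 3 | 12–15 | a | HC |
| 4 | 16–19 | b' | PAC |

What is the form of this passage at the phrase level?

parallel double period

Four phrases in two halves: the first half (mm. 4–11) ends with an imperfect authentic cadence, the second (mm. 12–19) with a perfect authentic cadence — a large antecedent–consequent pair, i.e. a double period.
Phrase 3 begins with the same material as phrase 1, making it parallel.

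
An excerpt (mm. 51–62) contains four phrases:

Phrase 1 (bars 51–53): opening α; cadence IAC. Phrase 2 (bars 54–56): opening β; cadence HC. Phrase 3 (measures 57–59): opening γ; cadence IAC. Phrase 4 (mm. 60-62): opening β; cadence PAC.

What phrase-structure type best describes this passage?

contrasting double period

Four phrases in two halves: the first half (measures 51-56) ends with a half cadence, the second (mm. 57–62) with a perfect authentic cadence — a large antecedent–consequent pair, i.e. a double period.
Phrase 3 begins with different material from phrase 1, making it contrasting.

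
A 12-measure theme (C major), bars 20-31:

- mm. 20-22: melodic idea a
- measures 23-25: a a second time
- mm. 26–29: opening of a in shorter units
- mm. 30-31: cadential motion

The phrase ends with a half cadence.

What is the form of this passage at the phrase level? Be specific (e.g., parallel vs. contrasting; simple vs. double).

sentence

Basic idea (bars 20–22) + its repetition (mm. 23–25) form the presentation; fragmentation and cadence (measures 26-31) form the continuation — the 12-bar whole is a sentence.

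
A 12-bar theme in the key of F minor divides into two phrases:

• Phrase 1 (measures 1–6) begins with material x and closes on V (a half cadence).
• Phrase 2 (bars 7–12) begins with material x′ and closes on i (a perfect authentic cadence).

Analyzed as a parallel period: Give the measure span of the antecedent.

The antecedent is the phrase ending with the weaker cadence (half cadence, phrase 1) and the consequent the one ending more conclusively (perfect authentic cadence, phrase 2); the antecedent is measures 1-6.

measures 1–6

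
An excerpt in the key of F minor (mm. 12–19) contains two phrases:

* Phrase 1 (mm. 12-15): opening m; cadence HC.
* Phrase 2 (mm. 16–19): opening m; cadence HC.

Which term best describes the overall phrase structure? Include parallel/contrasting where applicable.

repeated phrase

Both phrases have the same opening (m) and the same cadence (half cadence): the second is a restatement, not a consequent, so this is a repeated phrase rather than a period.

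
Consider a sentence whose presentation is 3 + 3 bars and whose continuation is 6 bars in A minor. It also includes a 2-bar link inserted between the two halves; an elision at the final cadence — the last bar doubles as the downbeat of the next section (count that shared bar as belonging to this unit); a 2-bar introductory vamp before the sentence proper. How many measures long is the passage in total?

Basic sentence: 3 + 3 + 6 = 12 bars.
12 (basic form) + 2 (link) + 2 (introduction) = 16.
The elision shares a bar with the next section but does not change this unit's count.

16 measures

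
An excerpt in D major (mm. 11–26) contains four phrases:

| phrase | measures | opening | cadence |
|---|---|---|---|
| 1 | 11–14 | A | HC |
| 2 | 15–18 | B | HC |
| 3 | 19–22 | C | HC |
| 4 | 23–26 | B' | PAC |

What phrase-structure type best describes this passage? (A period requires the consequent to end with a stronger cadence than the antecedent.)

contrasting double period

Four phrases in two halves: the first half (mm. 11-18) ends with a half cadence, the second (mm. 19–26) with a perfect authentic cadence — a large antecedent–consequent pair, i.e. a double period.
Phrase 3 begins with different material from phrase 1, making it contrasting.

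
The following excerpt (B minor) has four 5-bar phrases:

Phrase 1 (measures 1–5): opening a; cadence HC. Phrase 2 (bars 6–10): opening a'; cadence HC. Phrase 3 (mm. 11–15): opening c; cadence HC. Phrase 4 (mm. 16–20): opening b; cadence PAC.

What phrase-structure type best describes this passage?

Four phrases in two halves: the first half (measures 1–10) ends with a half cadence, the second (mm. 11-20) with a perfect authentic cadence — a large antecedent–consequent pair, i.e. a double period.
Phrase 3 begins with different material from phrase 1, making it contrasting.

contrasting double period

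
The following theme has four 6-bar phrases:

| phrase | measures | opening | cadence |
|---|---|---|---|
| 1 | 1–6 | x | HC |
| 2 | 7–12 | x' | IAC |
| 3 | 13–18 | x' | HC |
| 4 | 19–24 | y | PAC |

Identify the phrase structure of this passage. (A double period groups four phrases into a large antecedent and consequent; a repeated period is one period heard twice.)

Four phrases in two halves: the first half (mm. 1-12) ends with an imperfect authentic cadence, the second (mm. 13-24) with a perfect authentic cadence — a large antecedent–consequent pair, i.e. a double period.
Phrase 3 begins with the same material as phrase 1, making it parallel.

parallel double period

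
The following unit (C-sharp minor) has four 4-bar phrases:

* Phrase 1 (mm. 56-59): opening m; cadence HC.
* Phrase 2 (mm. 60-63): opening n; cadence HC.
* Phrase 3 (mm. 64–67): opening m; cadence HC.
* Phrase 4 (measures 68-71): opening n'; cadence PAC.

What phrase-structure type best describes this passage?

parallel double period

Four phrases in two halves: the first half (mm. 56-63) ends with a half cadence, the second (measures 64–71) with a perfect authentic cadence — a large antecedent–consequent pair, i.e. a double period.
Phrase 3 begins with the same material as phrase 1, making it parallel.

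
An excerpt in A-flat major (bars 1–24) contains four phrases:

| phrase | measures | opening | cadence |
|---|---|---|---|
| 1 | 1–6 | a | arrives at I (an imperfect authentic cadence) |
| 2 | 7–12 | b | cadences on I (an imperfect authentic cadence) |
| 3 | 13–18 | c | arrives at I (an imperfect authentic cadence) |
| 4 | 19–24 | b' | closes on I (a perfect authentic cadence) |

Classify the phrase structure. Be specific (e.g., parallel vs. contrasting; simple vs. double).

contrasting double period

Four phrases in two halves: the first half (bars 1-12) ends with an imperfect authentic cadence, the second (mm. 13–24) with a perfect authentic cadence — a large antecedent–consequent pair, i.e. a double period.
Phrase 3 begins with different material from phrase 1, making it contrasting.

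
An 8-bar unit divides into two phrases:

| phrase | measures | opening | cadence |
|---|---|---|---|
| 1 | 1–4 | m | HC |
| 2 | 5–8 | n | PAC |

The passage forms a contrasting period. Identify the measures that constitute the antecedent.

The antecedent is the phrase ending with the weaker cadence (half cadence, phrase 1) and the consequent the one ending more conclusively (perfect authentic cadence, phrase 2); the antecedent is mm. 1-4.

measures 1–4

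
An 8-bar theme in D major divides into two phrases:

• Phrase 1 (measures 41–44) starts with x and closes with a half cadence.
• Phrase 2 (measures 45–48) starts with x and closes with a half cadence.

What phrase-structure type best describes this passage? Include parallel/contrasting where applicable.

Both phrases have the same opening (x) and the same cadence (half cadence): the second is a restatement, not a consequent, so this is a repeated phrase rather than a period.

repeated phrase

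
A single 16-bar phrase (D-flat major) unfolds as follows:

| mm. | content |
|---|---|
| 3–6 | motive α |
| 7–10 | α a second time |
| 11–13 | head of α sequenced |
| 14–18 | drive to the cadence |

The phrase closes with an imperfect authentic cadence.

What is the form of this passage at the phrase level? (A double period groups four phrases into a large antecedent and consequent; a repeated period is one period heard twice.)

Basic idea (measures 3–6) + its repetition (mm. 7–10) form the presentation; fragmentation and cadence (bars 11–18) form the continuation — the 16-bar whole is a sentence.

sentence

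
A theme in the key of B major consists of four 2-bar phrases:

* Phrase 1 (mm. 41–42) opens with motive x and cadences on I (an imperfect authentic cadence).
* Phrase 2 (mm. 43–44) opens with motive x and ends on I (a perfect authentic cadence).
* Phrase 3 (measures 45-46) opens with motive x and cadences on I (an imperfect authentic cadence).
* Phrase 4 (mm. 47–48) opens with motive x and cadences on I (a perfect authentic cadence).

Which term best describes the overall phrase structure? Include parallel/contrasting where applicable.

repeated period

The cadence pattern IAC–PAC–IAC–PAC is weak–strong twice, and phrases 3–4 restate phrases 1–2: a period heard twice, not a double period (which would end weakly at phrase 2).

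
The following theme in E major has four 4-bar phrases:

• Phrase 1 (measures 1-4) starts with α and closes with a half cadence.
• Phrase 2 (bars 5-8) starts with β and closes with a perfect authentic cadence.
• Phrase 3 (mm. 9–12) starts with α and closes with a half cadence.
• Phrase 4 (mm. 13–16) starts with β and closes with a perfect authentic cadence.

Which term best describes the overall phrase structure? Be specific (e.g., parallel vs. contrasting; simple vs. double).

The cadence pattern HC–PAC–HC–PAC is weak–strong twice, and phrases 3–4 restate phrases 1–2: a period heard twice, not a double period (which would end weakly at phrase 2).

repeated period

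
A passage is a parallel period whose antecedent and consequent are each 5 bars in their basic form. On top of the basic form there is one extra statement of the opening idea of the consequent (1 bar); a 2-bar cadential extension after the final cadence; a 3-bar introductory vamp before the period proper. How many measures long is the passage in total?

Basic parallel period: 5 + 5 = 10 bars.
10 (basic form) + 1 (extra statement) + 2 (cadential extension) + 3 (introduction) = 16.

16 measures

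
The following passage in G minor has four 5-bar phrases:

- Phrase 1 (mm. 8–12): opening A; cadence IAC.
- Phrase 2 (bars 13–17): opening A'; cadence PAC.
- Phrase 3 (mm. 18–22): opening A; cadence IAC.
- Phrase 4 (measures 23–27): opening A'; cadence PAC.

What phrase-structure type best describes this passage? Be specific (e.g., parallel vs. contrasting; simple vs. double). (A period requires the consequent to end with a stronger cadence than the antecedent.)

The cadence pattern IAC–PAC–IAC–PAC is weak–strong twice, and phrases 3–4 restate phrases 1–2: a period heard twice, not a double period (which would end weakly at phrase 2).

repeated period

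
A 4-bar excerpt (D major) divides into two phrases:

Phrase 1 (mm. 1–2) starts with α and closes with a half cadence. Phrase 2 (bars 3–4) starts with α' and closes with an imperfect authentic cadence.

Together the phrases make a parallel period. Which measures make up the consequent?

measures 3–4

The phrase ending with the weaker cadence (half cadence) is the antecedent; the one ending more conclusively (imperfect authentic cadence) is the consequent. The consequent is measures 3–4.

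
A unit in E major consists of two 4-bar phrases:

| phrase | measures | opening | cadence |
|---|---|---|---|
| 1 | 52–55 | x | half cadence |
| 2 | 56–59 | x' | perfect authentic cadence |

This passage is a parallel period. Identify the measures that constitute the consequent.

The antecedent is the phrase ending with the weaker cadence (half cadence, phrase 1) and the consequent the one ending more conclusively (perfect authentic cadence, phrase 2); the consequent is measures 56–59.

measures 56–59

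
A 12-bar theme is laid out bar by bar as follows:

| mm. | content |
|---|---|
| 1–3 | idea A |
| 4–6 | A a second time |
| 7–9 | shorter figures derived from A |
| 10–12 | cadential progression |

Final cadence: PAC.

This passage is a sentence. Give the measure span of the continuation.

measures 7–12

After the presentation (mm. 1-6), the continuation covers the fragmentation through the cadence: mm. 7–12.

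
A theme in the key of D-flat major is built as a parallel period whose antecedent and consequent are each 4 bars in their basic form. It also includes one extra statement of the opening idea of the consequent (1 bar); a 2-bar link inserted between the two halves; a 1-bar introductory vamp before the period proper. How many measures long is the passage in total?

Basic parallel period: 4 + 4 = 8 bars.
8 (basic form) + 1 (extra statement) + 2 (link) + 1 (introduction) = 12.

12 measures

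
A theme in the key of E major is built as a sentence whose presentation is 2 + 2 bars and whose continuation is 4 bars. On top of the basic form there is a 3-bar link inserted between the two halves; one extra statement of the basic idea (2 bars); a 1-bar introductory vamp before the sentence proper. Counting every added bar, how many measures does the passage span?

Basic sentence: 2 + 2 + 4 = 8 bars.
8 (basic form) + 3 (link) + 2 (extra statement) + 1 (introduction) = 14.

14 measures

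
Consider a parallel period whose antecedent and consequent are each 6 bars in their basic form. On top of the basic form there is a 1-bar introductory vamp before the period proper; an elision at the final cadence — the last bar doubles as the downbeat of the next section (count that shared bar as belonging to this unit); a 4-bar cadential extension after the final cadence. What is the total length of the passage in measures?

17 measures

Basic parallel period: 6 + 6 = 12 bars.
12 (basic form) + 1 (introduction) + 4 (cadential extension) = 17.
The elision shares a bar with the next section but does not change this unit's count.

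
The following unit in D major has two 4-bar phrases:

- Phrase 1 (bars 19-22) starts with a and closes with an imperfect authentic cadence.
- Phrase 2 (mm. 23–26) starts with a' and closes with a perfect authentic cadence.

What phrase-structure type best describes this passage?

Phrase 1 ends with an imperfect authentic cadence (weaker) and phrase 2 with a perfect authentic cadence (stronger): antecedent + consequent = a period.
The two phrases open with the same material (a / a'), so the period is parallel.

parallel period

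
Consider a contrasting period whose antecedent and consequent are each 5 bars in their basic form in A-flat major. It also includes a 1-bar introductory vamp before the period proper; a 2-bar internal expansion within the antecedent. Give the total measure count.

13 measures

Basic contrasting period: 5 + 5 = 10 bars.
10 (basic form) + 1 (introduction) + 2 (internal expansion) = 13.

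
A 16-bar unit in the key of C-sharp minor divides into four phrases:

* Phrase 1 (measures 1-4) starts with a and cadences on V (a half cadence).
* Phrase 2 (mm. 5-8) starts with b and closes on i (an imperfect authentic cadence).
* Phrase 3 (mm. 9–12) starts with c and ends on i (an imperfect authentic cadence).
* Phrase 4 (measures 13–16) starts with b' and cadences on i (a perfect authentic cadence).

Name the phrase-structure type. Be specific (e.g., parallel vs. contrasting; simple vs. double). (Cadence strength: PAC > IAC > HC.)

contrasting double period

Four phrases in two halves: the first half (mm. 1–8) ends with an imperfect authentic cadence, the second (mm. 9–16) with a perfect authentic cadence — a large antecedent–consequent pair, i.e. a double period.
Phrase 3 begins with different material from phrase 1, making it contrasting.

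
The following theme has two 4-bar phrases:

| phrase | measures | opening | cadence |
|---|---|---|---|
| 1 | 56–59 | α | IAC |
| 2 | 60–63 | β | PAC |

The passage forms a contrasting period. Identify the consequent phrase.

The phrase ending with the weaker cadence (imperfect authentic cadence) is the antecedent; the one ending more conclusively (perfect authentic cadence) is the consequent. The consequent is phrase 2.

phrase 2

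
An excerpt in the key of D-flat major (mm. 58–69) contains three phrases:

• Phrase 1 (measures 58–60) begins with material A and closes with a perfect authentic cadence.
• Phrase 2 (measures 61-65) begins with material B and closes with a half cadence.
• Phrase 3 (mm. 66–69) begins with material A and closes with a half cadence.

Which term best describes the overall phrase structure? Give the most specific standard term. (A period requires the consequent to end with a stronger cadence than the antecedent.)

The final phrase closes with a half cadence, which is not stronger than the preceding half cadence; the 3 phrases lack an overall antecedent–consequent design and so form a phrase group.

phrase group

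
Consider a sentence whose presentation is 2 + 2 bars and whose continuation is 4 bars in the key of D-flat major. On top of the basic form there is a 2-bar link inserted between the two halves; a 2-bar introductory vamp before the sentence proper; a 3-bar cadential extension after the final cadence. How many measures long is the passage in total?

Basic sentence: 2 + 2 + 4 = 8 bars.
8 (basic form) + 2 (link) + 2 (introduction) + 3 (cadential extension) = 15.

15 measures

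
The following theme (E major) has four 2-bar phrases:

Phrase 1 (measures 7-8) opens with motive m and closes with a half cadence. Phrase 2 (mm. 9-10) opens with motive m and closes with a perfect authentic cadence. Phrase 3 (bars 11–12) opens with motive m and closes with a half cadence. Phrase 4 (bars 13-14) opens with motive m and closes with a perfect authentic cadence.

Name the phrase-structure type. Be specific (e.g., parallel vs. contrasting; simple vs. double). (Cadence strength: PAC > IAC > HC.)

repeated period

The cadence pattern HC–PAC–HC–PAC is weak–strong twice, and phrases 3–4 restate phrases 1–2: a period heard twice, not a double period (which would end weakly at phrase 2).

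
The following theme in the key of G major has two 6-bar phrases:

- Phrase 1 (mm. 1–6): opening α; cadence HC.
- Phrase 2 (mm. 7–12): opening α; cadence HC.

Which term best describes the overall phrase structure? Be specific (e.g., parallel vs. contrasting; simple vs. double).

repeated phrase

Both phrases have the same opening (α) and the same cadence (half cadence): the second is a restatement, not a consequent, so this is a repeated phrase rather than a period.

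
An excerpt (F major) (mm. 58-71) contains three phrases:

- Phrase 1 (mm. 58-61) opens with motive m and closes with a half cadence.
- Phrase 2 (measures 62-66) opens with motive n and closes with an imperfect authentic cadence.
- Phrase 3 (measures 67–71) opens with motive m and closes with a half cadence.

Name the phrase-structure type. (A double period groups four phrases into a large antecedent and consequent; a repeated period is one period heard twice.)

phrase group

The final phrase closes with a half cadence, which is not stronger than the preceding imperfect authentic cadence; the 3 phrases lack an overall antecedent–consequent design and so form a phrase group.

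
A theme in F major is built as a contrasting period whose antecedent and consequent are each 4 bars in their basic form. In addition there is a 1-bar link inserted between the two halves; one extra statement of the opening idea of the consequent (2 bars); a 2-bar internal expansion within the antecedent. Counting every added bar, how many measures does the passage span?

13 measures

Basic contrasting period: 4 + 4 = 8 bars.
8 (basic form) + 1 (link) + 2 (extra statement) + 2 (internal expansion) = 13.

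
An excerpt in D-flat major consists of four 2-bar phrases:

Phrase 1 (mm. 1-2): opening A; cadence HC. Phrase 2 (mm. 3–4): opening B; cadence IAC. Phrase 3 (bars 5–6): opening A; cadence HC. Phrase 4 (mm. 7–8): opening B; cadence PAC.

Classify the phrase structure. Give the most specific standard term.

Four phrases in two halves: the first half (mm. 1-4) ends with an imperfect authentic cadence, the second (measures 5-8) with a perfect authentic cadence — a large antecedent–consequent pair, i.e. a double period.
Phrase 3 begins with the same material as phrase 1, making it parallel.

parallel double period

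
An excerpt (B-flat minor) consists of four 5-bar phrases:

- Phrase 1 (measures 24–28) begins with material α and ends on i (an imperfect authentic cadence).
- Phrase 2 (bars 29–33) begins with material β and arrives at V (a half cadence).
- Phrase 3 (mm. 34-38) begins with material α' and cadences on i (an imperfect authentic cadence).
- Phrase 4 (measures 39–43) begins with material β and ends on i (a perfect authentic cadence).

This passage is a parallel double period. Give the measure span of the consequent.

measures 34–43

In a double period the four phrases pair into a large antecedent (phrases 1–2, ending half cadence) and a large consequent (phrases 3–4, ending perfect authentic cadence). The consequent spans bars 34–43.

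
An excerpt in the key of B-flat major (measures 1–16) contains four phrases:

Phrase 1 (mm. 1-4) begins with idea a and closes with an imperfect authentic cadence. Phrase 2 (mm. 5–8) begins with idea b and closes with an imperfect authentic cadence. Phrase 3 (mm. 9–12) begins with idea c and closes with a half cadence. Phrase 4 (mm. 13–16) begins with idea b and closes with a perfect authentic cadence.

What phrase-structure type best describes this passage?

contrasting double period

Four phrases in two halves: the first half (bars 1–8) ends with an imperfect authentic cadence, the second (mm. 9–16) with a perfect authentic cadence — a large antecedent–consequent pair, i.e. a double period.
Phrase 3 begins with different material from phrase 1, making it contrasting.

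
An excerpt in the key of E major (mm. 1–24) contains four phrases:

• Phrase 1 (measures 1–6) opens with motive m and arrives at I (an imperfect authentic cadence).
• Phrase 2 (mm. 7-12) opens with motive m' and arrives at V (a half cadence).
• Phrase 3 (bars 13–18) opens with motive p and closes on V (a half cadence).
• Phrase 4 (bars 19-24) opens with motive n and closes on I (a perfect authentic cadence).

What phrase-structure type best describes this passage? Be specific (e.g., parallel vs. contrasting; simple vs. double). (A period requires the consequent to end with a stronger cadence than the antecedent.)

Four phrases in two halves: the first half (mm. 1–12) ends with a half cadence, the second (measures 13–24) with a perfect authentic cadence — a large antecedent–consequent pair, i.e. a double period.
Phrase 3 begins with different material from phrase 1, making it contrasting.

contrasting double period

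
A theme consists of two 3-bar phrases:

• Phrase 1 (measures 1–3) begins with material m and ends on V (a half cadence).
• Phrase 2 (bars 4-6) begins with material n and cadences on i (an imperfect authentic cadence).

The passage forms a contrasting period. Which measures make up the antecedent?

The antecedent is the phrase ending with the weaker cadence (half cadence, phrase 1) and the consequent the one ending more conclusively (imperfect authentic cadence, phrase 2); the antecedent is mm. 1–3.

measures 1–3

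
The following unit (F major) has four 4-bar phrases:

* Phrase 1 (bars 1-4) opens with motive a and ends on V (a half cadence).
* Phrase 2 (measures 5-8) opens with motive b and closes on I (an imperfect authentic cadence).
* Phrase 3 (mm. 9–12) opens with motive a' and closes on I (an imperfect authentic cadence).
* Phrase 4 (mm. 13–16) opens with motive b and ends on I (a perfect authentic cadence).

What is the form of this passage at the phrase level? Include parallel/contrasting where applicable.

parallel double period

Four phrases in two halves: the first half (bars 1-8) ends with an imperfect authentic cadence, the second (mm. 9–16) with a perfect authentic cadence — a large antecedent–consequent pair, i.e. a double period.
Phrase 3 begins with the same material as phrase 1, making it parallel.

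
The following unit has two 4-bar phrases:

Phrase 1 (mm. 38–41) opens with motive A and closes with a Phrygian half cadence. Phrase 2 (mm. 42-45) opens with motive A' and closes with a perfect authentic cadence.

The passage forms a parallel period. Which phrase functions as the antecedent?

phrase 1

The phrase ending with the weaker cadence (Phrygian half cadence) is the antecedent; the one ending more conclusively (perfect authentic cadence) is the consequent. The antecedent is phrase 1.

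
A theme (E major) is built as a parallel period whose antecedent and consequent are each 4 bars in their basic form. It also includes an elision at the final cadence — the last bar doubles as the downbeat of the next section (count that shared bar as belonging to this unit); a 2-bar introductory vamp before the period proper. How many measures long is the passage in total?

10 measures

Basic parallel period: 4 + 4 = 8 bars.
8 (basic form) + 2 (introduction) = 10.
The elision shares a bar with the next section but does not change this unit's count.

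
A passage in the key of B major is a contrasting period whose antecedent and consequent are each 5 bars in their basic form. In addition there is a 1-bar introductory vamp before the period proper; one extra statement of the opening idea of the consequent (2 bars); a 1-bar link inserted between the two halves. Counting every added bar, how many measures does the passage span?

14 measures

Basic contrasting period: 5 + 5 = 10 bars.
10 (basic form) + 1 (introduction) + 2 (extra statement) + 1 (link) = 14.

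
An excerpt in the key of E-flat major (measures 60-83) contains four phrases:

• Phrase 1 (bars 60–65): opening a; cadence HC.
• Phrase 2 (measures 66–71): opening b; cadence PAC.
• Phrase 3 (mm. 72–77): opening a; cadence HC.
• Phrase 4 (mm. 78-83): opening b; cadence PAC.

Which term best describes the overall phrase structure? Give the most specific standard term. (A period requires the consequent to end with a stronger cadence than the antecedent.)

repeated period

The cadence pattern HC–PAC–HC–PAC is weak–strong twice, and phrases 3–4 restate phrases 1–2: a period heard twice, not a double period (which would end weakly at phrase 2).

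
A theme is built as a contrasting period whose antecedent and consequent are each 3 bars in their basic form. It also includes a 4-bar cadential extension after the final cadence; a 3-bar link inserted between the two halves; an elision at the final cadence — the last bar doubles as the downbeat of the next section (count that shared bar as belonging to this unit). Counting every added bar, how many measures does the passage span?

Basic contrasting period: 3 + 3 = 6 bars.
6 (basic form) + 4 (cadential extension) + 3 (link) = 13.
The elision shares a bar with the next section but does not change this unit's count.

13 measures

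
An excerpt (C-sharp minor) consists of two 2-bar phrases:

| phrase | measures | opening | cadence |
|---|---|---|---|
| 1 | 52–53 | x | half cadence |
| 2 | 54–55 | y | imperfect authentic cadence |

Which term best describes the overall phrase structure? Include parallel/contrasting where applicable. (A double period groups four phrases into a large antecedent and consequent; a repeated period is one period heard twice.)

Phrase 1 ends with a half cadence (weaker) and phrase 2 with an imperfect authentic cadence (stronger): antecedent + consequent = a period.
The two phrases open with different material (x / y), so the period is contrasting.

contrasting period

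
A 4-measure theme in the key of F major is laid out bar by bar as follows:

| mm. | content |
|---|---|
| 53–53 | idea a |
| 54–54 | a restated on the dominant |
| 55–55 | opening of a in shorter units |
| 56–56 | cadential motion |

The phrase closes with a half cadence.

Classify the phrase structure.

Basic idea (m. 53) + its repetition (bar 54) form the presentation; fragmentation and cadence (bars 55-56) form the continuation — the 4-bar whole is a sentence.

sentence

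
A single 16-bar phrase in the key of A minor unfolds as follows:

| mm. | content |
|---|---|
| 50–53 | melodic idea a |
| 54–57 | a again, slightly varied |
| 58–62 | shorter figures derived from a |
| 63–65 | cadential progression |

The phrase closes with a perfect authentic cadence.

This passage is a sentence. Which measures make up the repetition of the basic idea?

The presentation of a sentence is the basic idea (mm. 50-53) plus its repetition (measures 54–57); the repetition of the basic idea is therefore bars 54-57.

measures 54–57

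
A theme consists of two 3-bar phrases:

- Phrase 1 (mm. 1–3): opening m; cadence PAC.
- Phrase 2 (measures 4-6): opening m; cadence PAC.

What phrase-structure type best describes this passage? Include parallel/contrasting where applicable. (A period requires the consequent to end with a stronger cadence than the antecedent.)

repeated phrase

Both phrases have the same opening (m) and the same cadence (perfect authentic cadence): the second is a restatement, not a consequent, so this is a repeated phrase rather than a period.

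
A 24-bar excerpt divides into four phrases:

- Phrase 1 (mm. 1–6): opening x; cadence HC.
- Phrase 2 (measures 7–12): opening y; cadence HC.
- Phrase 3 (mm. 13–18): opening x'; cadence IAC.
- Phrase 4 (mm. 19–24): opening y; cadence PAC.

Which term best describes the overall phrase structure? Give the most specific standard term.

Four phrases in two halves: the first half (bars 1-12) ends with a half cadence, the second (mm. 13–24) with a perfect authentic cadence — a large antecedent–consequent pair, i.e. a double period.
Phrase 3 begins with the same material as phrase 1, making it parallel.

parallel double period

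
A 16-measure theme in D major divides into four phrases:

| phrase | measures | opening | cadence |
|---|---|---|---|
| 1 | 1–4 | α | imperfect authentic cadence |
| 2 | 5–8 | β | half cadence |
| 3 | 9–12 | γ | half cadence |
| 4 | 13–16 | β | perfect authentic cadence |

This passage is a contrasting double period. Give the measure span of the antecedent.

measures 1–8

In a double period the four phrases pair into a large antecedent (phrases 1–2, ending half cadence) and a large consequent (phrases 3–4, ending perfect authentic cadence). The antecedent spans measures 1-8.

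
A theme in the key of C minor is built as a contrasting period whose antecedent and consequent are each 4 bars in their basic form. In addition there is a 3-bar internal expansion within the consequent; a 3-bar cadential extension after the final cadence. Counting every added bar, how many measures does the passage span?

14 measures

Basic contrasting period: 4 + 4 = 8 bars.
8 (basic form) + 3 (internal expansion) + 3 (cadential extension) = 14.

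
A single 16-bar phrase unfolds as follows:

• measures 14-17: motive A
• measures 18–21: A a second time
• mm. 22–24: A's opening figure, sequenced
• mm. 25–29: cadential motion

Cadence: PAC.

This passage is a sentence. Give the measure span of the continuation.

measures 22–29

After the presentation (mm. 14-21), the continuation covers the fragmentation through the cadence: mm. 22–29.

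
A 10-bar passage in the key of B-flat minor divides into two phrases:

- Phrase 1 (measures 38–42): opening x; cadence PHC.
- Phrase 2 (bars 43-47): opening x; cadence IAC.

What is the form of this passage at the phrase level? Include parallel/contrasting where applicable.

Phrase 1 ends with a Phrygian half cadence (weaker) and phrase 2 with an imperfect authentic cadence (stronger): antecedent + consequent = a period.
The two phrases open with the same material (x / x), so the period is parallel.

parallel period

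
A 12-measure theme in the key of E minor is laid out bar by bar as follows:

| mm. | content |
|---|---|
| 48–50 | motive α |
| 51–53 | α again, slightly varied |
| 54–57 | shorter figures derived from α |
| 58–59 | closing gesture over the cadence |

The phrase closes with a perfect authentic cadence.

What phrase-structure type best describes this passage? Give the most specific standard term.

sentence

Basic idea (measures 48-50) + its repetition (mm. 51-53) form the presentation; fragmentation and cadence (mm. 54-59) form the continuation — the 12-bar whole is a sentence.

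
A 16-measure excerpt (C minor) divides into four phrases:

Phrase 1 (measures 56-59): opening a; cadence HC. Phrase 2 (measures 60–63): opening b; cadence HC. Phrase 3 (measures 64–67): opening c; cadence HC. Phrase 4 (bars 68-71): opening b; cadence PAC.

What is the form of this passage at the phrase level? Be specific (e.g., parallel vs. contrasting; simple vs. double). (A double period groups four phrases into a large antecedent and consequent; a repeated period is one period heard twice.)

contrasting double period

Four phrases in two halves: the first half (mm. 56–63) ends with a half cadence, the second (mm. 64–71) with a perfect authentic cadence — a large antecedent–consequent pair, i.e. a double period.
Phrase 3 begins with different material from phrase 1, making it contrasting.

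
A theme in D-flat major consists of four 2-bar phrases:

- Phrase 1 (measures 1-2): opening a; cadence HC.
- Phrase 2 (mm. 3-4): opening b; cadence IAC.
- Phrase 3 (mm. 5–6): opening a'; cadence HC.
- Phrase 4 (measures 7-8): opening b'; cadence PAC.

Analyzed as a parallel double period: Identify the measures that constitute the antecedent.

In a double period the four phrases pair into a large antecedent (phrases 1–2, ending imperfect authentic cadence) and a large consequent (phrases 3–4, ending perfect authentic cadence). The antecedent spans bars 1–4.

measures 1–4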